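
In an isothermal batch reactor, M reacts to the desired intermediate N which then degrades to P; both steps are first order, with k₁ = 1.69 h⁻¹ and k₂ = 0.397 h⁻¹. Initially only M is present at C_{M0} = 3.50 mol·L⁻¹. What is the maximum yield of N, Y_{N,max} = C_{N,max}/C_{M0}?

At the optimum, C_{N,max}/C_{M0} = (k₁/k₂)^[k₂/(k₂−k₁)].
= (1.69/0.397)^(0.397/(0.397−1.69)) = (4.257)^(-0.3070) = 0.6410.

0.641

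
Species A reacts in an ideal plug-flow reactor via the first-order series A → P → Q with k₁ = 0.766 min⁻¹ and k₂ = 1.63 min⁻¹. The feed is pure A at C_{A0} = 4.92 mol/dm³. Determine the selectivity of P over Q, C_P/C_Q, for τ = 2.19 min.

For first-order series with pure A initially, C_P(τ) = k₁C_{A0}/(k₂−k₁)·(e^(−k₁τ) − e^(−k₂τ)).
e^(−k₁τ) = e^(−0.766×2.19) = e^(−1.678) = 0.1868; e^(−k₂τ) = e^(−3.570) = 0.02816.
C_P = 0.766×4.92/(1.63−0.766) × (0.1868−0.02816) = 4.362×0.1587 = 0.6921 mol/dm³.
C_A = C_{A0}e^(−k₁τ) = 0.9192 mol/dm³, so C_Q = C_{A0}−C_A−C_P = 3.309 mol/dm³; C_P/C_Q = 0.209.

0.209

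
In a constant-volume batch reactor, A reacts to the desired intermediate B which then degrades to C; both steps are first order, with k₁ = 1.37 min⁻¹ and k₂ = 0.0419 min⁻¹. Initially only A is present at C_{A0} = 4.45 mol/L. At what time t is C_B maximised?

Setting dC_B/dt = 0 gives t_opt = ln(k₂/k₁)/(k₂−k₁).
= ln(0.0419/1.37)/(0.0419−1.37) = ln(0.03058)/-1.328 = -3.487/-1.328 = 2.63 min.

2.63 min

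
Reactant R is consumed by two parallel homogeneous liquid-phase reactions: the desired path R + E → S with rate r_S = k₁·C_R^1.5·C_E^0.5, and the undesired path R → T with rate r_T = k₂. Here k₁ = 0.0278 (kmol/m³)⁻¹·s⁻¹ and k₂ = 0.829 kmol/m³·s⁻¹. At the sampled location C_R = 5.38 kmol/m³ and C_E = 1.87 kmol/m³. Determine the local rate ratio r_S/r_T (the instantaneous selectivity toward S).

S_{S/T} = r_S/r_T = (k₁·C_R^1.5·C_E^0.5)/(k₂) = (k₁/k₂)·C_R^1.5·C_E^0.5.
= (0.0278×5.380^1.5×1.870^0.5) / (0.829) = 0.4744/0.8290 = 0.572.
Since the desired path is higher order in R, keeping C_R high (PFR or concentrated feed) favours S.

0.572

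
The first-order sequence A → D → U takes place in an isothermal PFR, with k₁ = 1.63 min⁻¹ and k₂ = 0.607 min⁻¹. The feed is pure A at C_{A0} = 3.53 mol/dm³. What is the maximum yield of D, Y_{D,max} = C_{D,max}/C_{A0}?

0.556

For a first-order series the maximum intermediate yield is C_{D,max}/C_{A0} = (k₁/k₂)^[k₂/(k₂−k₁)].
= (1.63/0.607)^(0.607/(0.607−1.63)) = (2.685)^(-0.5934) = 0.5565.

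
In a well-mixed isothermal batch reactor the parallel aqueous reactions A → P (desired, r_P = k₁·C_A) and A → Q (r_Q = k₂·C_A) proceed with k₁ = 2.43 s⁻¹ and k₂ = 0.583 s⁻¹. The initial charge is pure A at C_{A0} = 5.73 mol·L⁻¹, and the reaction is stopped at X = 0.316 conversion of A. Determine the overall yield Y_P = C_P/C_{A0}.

C_A = C_{A0}(1−X) = 3.919 mol·L⁻¹.
Both paths are first order in A, so the instantaneous fraction to P is constant: dC_P/d(−C_A) = k₁/(k₁+k₂) = 0.8065.
C_P = 0.8065·(C_{A0}−C_A) = 0.8065×1.811 = 1.46 mol·L⁻¹.
Y_P = C_P/C_{A0} = 1.460/5.73 = 0.255.

0.255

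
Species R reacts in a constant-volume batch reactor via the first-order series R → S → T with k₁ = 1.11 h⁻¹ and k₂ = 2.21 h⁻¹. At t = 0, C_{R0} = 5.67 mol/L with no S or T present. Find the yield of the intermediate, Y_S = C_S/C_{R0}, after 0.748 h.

For first-order series with pure R initially, C_S(t) = k₁C_{R0}/(k₂−k₁)·(e^(−k₁t) − e^(−k₂t)).
e^(−k₁t) = e^(−1.11×0.748) = e^(−0.8303) = 0.4359; e^(−k₂t) = e^(−1.653) = 0.1915.
C_S = 1.11×5.67/(2.21−1.11) × (0.4359−0.1915) = 5.722×0.2445 = 1.399 mol/L.
Y_S = C_S/C_{R0} = 1.399/5.67 = 0.247.

0.247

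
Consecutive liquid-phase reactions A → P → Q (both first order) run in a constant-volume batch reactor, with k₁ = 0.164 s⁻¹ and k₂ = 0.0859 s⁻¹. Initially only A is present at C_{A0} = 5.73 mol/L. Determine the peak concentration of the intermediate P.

2.81 mol/L

For a first-order series the maximum intermediate yield is C_{P,max}/C_{A0} = (k₁/k₂)^[k₂/(k₂−k₁)].
= (0.164/0.0859)^(0.0859/(0.0859−0.164)) = (1.909)^(-1.100) = 0.4910.
C_{P,max} = 0.4910×5.73 = 2.81 mol/L.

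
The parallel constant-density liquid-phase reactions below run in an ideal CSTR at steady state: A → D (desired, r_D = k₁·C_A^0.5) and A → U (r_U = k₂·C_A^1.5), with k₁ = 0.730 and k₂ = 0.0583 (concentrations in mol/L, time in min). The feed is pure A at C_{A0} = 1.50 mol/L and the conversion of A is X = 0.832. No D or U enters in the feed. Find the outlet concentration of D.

Exit C_A = C_{A0}(1−X) = 1.50×0.168 = 0.2520 mol/L.
Rates in a CSTR are evaluated at the outlet concentration: r_D = 0.730×0.2520^0.5 = 0.3665, r_U = 0.0583×0.2520^1.5 = 0.007375.
Fraction of consumed A going to D: r_D/(r_D+r_U) = 0.9803.
C_D = 0.9803·C_{A0}·X = 0.9803×1.50×0.832 = 1.22 mol/L.

1.22 mol/L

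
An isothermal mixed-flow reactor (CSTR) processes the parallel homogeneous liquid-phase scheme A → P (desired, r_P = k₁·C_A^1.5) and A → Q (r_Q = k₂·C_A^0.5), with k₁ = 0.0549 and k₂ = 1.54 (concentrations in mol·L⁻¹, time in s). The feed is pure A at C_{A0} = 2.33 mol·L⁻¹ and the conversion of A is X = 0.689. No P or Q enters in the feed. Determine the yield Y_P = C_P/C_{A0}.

Exit C_A = C_{A0}(1−X) = 2.33×0.311 = 0.7246 mol·L⁻¹.
Rates in a CSTR are evaluated at the outlet concentration: r_P = 0.0549×0.7246^1.5 = 0.03386, r_Q = 1.54×0.7246^0.5 = 1.311.
Fraction of consumed A going to P: r_P/(r_P+r_Q) = 0.02518.
C_P = 0.02518·C_{A0}·X = 0.02518×2.33×0.689 = 0.0404 mol·L⁻¹; Y_P = C_P/C_{A0} = 0.0174.

0.0174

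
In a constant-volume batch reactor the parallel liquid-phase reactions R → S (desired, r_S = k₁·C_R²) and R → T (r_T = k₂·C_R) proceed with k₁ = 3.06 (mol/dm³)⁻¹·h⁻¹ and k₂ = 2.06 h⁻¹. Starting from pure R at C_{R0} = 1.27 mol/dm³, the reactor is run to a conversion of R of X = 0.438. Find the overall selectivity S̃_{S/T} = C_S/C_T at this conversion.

C_R = C_{R0}(1−X) = 0.7137 mol/dm³.
Along a PFR/batch, dC_T/dC_R = −r_T/(r_S+r_T) = −k₂/(k₂+k₁·C_R).
Integrating from C_{R0} to C_R: C_T = (2.06/3.06)·ln[(2.06+3.06·1.27)/(2.06+3.06·0.714)] = 0.6732·ln(5.946/4.244) = 0.2270 mol/dm³.
Then C_S = (C_{R0}−C_R) − C_T = 0.5563 − 0.2270 = 0.3292 mol/dm³.
S̃_{S/T} = C_S/C_T = 0.3292/0.2270 = 1.45.

1.45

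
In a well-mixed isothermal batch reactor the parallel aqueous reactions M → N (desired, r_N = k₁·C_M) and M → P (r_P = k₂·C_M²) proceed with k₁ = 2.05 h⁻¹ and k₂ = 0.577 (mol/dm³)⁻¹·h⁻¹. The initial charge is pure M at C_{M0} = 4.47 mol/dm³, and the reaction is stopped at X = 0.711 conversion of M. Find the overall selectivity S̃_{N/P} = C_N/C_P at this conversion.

1.29

C_M = C_{M0}(1−X) = 1.292 mol/dm³.
Along a PFR/batch, dC_N/dC_M = −r_N/(r_N+r_P) = −k₁/(k₁+k₂·C_M).
Integrating from C_{M0} to C_M: C_N = (2.05/0.577)·ln[(2.05+0.577·4.47)/(2.05+0.577·1.29)] = 3.553·ln(4.629/2.795) = 1.792 mol/dm³.
C_P = (C_{M0}−C_M)−C_N = 1.386 mol/dm³; S̃_{N/P} = 1.792/1.386 = 1.29.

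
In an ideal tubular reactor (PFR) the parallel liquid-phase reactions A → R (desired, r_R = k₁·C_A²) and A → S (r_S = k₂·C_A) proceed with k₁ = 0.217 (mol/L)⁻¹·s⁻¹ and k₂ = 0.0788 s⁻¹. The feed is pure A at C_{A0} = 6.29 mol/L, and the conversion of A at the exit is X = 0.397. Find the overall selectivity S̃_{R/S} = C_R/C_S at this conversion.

C_A = C_{A0}(1−X) = 3.793 mol/L.
Along a PFR/batch, dC_S/dC_A = −r_S/(r_R+r_S) = −k₂/(k₂+k₁·C_A).
Integrating from C_{A0} to C_A: C_S = (0.0788/0.217)·ln[(0.0788+0.217·6.29)/(0.0788+0.217·3.79)] = 0.3631·ln(1.444/0.9019) = 0.1709 mol/L.
Then C_R = (C_{A0}−C_A) − C_S = 2.497 − 0.1709 = 2.326 mol/L.
S̃_{R/S} = C_R/C_S = 2.326/0.1709 = 13.6.

13.6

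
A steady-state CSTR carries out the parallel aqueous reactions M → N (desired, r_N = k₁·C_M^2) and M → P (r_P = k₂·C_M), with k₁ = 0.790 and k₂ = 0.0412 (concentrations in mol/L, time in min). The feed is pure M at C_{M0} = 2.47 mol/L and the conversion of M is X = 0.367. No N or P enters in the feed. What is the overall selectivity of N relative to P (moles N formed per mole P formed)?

Exit C_M = C_{M0}(1−X) = 2.47×0.633 = 1.564 mol/L.
A CSTR operates uniformly at the exit composition, giving r_N = 1.931 and r_P = 0.06442 (each k·C_M^n at C_M = 1.564).
Overall selectivity = C_N/C_P = r_Nτ/(r_Pτ) = r_N/r_P = 30.0.

30.0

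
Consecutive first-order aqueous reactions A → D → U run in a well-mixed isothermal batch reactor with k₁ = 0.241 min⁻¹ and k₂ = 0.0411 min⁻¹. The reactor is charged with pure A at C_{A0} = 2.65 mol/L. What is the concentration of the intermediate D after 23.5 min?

The intermediate concentration in a first-order A→B→C sequence is C_D = k₁C_{A0}(e^(−k₁t) − e^(−k₂t))/(k₂−k₁).
e^(−k₁t) = e^(−0.241×23.5) = e^(−5.663) = 0.003470; e^(−k₂t) = e^(−0.9658) = 0.3807.
C_D = 0.241×2.65/(0.0411−0.241) × (0.003470−0.3807) = (-3.195)×(-0.3772) = 1.205 mol/L.

1.21 mol/L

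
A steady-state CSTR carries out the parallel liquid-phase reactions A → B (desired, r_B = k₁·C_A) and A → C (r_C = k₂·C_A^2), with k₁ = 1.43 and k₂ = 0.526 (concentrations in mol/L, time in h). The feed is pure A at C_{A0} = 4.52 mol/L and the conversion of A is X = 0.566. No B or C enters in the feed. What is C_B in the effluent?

Exit C_A = C_{A0}(1−X) = 4.52×0.434 = 1.962 mol/L.
In a CSTR the entire volume is at exit conditions, so r_B = 1.43×1.962 = 2.805 and r_C = 0.526×1.962^2 = 2.024.
Fraction of consumed A going to B: r_B/(r_B+r_C) = 0.5809.
C_B = 0.5809·C_{A0}·X = 0.5809×4.52×0.566 = 1.49 mol/L.

1.49 mol/L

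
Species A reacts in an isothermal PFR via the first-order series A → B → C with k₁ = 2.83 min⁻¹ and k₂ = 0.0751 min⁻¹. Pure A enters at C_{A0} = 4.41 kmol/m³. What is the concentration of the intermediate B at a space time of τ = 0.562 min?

The intermediate concentration in a first-order A→B→C sequence is C_B = k₁C_{A0}(e^(−k₁τ) − e^(−k₂τ))/(k₂−k₁).
e^(−k₁τ) = e^(−2.83×0.562) = e^(−1.590) = 0.2038; e^(−k₂τ) = e^(−0.04221) = 0.9587.
C_B = 2.83×4.41/(0.0751−2.83) × (0.2038−0.9587) = (-4.530)×(-0.7548) = 3.420 kmol/m³.

3.42 kmol/m³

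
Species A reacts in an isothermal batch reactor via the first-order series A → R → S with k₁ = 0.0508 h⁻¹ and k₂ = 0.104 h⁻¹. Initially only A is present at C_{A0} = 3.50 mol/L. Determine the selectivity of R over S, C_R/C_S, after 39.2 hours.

The intermediate concentration in a first-order A→B→C sequence is C_R = k₁C_{A0}(e^(−k₁t) − e^(−k₂t))/(k₂−k₁).
e^(−k₁t) = e^(−0.0508×39.2) = e^(−1.991) = 0.1365; e^(−k₂t) = e^(−4.077) = 0.01696.
C_R = 0.0508×3.50/(0.104−0.0508) × (0.1365−0.01696) = 3.342×0.1195 = 0.3995 mol/L.
C_A = C_{A0}e^(−k₁t) = 0.4778 mol/L, so C_S = C_{A0}−C_A−C_R = 2.623 mol/L; C_R/C_S = 0.152.

0.152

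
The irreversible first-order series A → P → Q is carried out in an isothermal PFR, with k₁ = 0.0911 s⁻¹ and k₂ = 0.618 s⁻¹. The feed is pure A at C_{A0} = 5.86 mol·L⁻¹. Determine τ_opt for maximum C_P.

3.63 s

Setting dC_P/dτ = 0 gives τ_opt = ln(k₂/k₁)/(k₂−k₁).
= ln(0.618/0.0911)/(0.618−0.0911) = ln(6.784)/0.5269 = 1.915/0.5269 = 3.63 s.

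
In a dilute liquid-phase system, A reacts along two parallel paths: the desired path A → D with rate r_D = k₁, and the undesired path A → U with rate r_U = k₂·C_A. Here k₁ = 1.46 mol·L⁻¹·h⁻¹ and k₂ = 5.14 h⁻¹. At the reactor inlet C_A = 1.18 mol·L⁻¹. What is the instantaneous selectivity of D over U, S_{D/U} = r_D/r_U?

0.241

S_{D/U} = r_D/r_U = (k₁)/(k₂·C_A) = (k₁/k₂)·C_A⁻¹.
= (1.46) / (5.14×1.180) = 1.460/6.065 = 0.241.
The undesired path is higher order in A, so low C_A (CSTR or dilute feed) favours D.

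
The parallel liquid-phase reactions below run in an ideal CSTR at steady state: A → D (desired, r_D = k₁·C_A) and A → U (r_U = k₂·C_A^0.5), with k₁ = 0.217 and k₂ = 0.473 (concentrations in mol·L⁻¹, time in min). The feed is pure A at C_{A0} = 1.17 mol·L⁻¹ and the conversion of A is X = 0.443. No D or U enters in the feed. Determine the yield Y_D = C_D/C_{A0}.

Exit C_A = C_{A0}(1−X) = 1.17×0.557 = 0.6517 mol·L⁻¹.
A CSTR operates uniformly at the exit composition, giving r_D = 0.1414 and r_U = 0.3818 (each k·C_A^n at C_A = 0.6517).
Fraction of consumed A going to D: r_D/(r_D+r_U) = 0.2703.
C_D = 0.2703·C_{A0}·X = 0.2703×1.17×0.443 = 0.140 mol·L⁻¹; Y_D = C_D/C_{A0} = 0.120.

0.120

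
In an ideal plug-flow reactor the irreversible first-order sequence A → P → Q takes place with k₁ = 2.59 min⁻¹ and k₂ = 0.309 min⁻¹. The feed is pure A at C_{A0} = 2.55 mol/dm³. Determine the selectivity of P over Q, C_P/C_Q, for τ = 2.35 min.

The intermediate concentration in a first-order A→B→C sequence is C_P = k₁C_{A0}(e^(−k₁τ) − e^(−k₂τ))/(k₂−k₁).
e^(−k₁τ) = e^(−2.59×2.35) = e^(−6.087) = 0.002273; e^(−k₂τ) = e^(−0.7262) = 0.4838.
C_P = 2.59×2.55/(0.309−2.59) × (0.002273−0.4838) = (-2.895)×(-0.4815) = 1.394 mol/dm³.
C_A = C_{A0}e^(−k₁τ) = 0.005797 mol/dm³, so C_Q = C_{A0}−C_A−C_P = 1.150 mol/dm³; C_P/C_Q = 1.21.

1.21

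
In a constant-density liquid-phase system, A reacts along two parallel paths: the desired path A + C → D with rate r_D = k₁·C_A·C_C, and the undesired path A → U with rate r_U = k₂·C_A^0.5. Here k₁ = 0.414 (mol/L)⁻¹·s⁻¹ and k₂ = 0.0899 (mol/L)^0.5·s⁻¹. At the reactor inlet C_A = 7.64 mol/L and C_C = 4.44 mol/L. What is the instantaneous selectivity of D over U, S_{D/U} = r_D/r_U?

S_{D/U} = r_D/r_U = (k₁·C_A·C_C)/(k₂·C_A^0.5) = (k₁/k₂)·C_A^0.5·C_C.
= (0.414×7.640×4.440) / (0.0899×7.640^0.5) = 14.04/0.2485 = 56.5.

56.5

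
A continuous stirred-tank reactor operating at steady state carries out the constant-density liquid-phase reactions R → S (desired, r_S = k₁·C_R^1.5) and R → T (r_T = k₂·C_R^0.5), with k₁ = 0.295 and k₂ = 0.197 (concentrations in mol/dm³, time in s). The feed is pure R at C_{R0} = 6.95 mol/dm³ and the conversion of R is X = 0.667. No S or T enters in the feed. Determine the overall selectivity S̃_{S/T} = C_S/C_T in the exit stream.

Exit C_R = C_{R0}(1−X) = 6.95×0.333 = 2.314 mol/dm³.
Rates in a CSTR are evaluated at the outlet concentration: r_S = 0.295×2.314^1.5 = 1.039, r_T = 0.197×2.314^0.5 = 0.2997.
Overall selectivity = C_S/C_T = r_Sτ/(r_Tτ) = r_S/r_T = 3.47.

3.47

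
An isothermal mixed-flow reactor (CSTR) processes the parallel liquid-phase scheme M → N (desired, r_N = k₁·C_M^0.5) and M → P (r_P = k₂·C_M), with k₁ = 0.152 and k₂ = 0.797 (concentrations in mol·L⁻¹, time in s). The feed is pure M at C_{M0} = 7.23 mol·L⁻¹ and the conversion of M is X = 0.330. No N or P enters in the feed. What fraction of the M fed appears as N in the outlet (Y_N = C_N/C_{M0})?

0.0263

Exit C_M = C_{M0}(1−X) = 7.23×0.670 = 4.844 mol·L⁻¹.
Rates in a CSTR are evaluated at the outlet concentration: r_N = 0.152×4.844^0.5 = 0.3345, r_P = 0.797×4.844 = 3.861.
Fraction of consumed M going to N: r_N/(r_N+r_P) = 0.07974.
C_N = 0.07974·C_{M0}·X = 0.07974×7.23×0.330 = 0.190 mol·L⁻¹; Y_N = C_N/C_{M0} = 0.0263.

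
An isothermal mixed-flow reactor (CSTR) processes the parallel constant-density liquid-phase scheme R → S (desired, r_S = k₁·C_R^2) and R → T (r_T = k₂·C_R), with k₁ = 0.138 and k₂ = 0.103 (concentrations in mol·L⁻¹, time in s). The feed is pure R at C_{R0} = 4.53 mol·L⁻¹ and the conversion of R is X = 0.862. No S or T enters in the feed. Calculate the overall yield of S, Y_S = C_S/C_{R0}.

Exit C_R = C_{R0}(1−X) = 4.53×0.138 = 0.6251 mol·L⁻¹.
A CSTR operates uniformly at the exit composition, giving r_S = 0.05393 and r_T = 0.06439 (each k·C_R^n at C_R = 0.6251).
Fraction of consumed R going to S: r_S/(r_S+r_T) = 0.4558.
C_S = 0.4558·C_{R0}·X = 0.4558×4.53×0.862 = 1.78 mol·L⁻¹; Y_S = C_S/C_{R0} = 0.393.

0.393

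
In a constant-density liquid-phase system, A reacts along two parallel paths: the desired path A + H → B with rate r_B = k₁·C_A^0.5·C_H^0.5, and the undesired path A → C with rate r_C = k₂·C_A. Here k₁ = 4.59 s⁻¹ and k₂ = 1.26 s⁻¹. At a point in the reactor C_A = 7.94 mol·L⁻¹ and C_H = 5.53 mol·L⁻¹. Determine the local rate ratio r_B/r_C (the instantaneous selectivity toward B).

S_{B/C} = r_B/r_C = (k₁·C_A^0.5·C_H^0.5)/(k₂·C_A) = (k₁/k₂)·C_A^-0.5·C_H^0.5.
= (4.59×7.940^0.5×5.530^0.5) / (1.26×7.940) = 30.41/10.00 = 3.04.

3.04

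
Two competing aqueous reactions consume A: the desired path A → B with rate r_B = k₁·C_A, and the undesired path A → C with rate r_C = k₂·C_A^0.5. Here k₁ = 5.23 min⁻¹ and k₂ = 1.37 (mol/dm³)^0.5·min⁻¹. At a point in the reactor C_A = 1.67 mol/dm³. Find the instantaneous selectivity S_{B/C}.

S_{B/C} = r_B/r_C = (k₁·C_A)/(k₂·C_A^0.5) = (k₁/k₂)·C_A^0.5.
= (5.23×1.670) / (1.37×1.670^0.5) = 8.734/1.770 = 4.93.
Since the desired path is higher order in A, keeping C_A high (PFR or concentrated feed) favours B.

4.93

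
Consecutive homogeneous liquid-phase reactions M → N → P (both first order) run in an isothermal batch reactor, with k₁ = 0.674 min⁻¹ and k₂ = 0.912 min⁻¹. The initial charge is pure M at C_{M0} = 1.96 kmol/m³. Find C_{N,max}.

For a first-order series the maximum intermediate yield is C_{N,max}/C_{M0} = (k₁/k₂)^[k₂/(k₂−k₁)].
= (0.674/0.912)^(0.912/(0.912−0.674)) = (0.7390)^(3.832) = 0.3139.
C_{N,max} = 0.3139×1.96 = 0.615 kmol/m³.

0.615 kmol/m³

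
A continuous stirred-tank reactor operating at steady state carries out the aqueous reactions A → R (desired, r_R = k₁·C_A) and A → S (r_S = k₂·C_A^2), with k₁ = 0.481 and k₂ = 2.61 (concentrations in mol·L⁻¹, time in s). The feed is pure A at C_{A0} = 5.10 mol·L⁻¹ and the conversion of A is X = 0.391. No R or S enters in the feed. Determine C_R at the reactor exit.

0.112 mol·L⁻¹

Exit C_A = C_{A0}(1−X) = 5.10×0.609 = 3.106 mol·L⁻¹.
In a CSTR the entire volume is at exit conditions, so r_R = 0.481×3.106 = 1.494 and r_S = 2.61×3.106^2 = 25.18.
Fraction of consumed A going to R: r_R/(r_R+r_S) = 0.05601.
C_R = 0.05601·C_{A0}·X = 0.05601×5.10×0.391 = 0.112 mol·L⁻¹.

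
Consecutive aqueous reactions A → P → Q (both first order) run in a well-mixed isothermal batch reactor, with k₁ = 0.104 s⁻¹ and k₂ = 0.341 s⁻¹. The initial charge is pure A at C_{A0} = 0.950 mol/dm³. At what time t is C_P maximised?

5.01 s

Setting dC_P/dt = 0 gives t_opt = ln(k₂/k₁)/(k₂−k₁).
= ln(0.341/0.104)/(0.341−0.104) = ln(3.279)/0.2370 = 1.187/0.2370 = 5.01 s.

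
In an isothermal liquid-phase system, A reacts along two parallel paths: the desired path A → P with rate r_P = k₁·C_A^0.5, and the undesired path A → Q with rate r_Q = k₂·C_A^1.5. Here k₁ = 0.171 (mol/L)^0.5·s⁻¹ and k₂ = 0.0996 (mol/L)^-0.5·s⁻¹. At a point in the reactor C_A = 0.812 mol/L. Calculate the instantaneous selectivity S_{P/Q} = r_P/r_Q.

2.11

S_{P/Q} = r_P/r_Q = (k₁·C_A^0.5)/(k₂·C_A^1.5) = (k₁/k₂)·C_A⁻¹.
= (0.171×0.8120^0.5) / (0.0996×0.8120^1.5) = 0.1541/0.07288 = 2.11.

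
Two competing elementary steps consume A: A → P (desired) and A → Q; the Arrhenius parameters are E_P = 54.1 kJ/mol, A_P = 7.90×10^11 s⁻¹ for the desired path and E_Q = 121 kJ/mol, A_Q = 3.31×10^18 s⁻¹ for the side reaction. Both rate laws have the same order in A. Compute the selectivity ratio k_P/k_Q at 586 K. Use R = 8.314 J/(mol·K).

0.219

With equal orders, S_{P/Q} = k_P/k_Q = (A_P/A_Q)·exp[(E_Q−E_P)/(RT)].
(E_Q−E_P)/(RT) = (121−54.1)×10³/(8.314×586) = 66900/4872 = 13.73.
k_P/k_Q = (7.90×10^11/3.31×10^18)·exp(13.73) = 2.387×10^-7 × 9.194×10^5 = 0.219.
Since E_P < E_Q, lowering the temperature improves selectivity toward P.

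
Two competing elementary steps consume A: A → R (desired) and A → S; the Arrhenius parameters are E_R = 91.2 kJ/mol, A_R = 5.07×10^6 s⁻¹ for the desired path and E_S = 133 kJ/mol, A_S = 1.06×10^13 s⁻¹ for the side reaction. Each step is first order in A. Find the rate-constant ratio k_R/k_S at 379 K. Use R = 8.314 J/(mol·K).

0.276

With equal orders, S_{R/S} = k_R/k_S = (A_R/A_S)·exp[(E_S−E_R)/(RT)].
(E_S−E_R)/(RT) = (133−91.2)×10³/(8.314×379) = 41800/3151 = 13.27.
k_R/k_S = (5.07×10^6/1.06×10^13)·exp(13.27) = 4.783×10^-7 × 5.770×10^5 = 0.276.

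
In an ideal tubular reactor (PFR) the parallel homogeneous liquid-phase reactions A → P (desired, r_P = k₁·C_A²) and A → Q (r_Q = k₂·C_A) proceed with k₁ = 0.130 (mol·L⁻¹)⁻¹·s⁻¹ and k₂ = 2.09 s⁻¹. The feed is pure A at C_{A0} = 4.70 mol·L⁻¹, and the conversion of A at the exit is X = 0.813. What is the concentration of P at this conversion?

C_A = C_{A0}(1−X) = 0.8789 mol·L⁻¹.
Along a PFR/batch, dC_Q/dC_A = −r_Q/(r_P+r_Q) = −k₂/(k₂+k₁·C_A).
Integrating from C_{A0} to C_A: C_Q = (2.09/0.130)·ln[(2.09+0.130·4.70)/(2.09+0.130·0.879)] = 16.08·ln(2.701/2.204) = 3.267 mol·L⁻¹.
Then C_P = (C_{A0}−C_A) − C_Q = 3.821 − 3.267 = 0.5538 mol·L⁻¹.

0.554 mol·L⁻¹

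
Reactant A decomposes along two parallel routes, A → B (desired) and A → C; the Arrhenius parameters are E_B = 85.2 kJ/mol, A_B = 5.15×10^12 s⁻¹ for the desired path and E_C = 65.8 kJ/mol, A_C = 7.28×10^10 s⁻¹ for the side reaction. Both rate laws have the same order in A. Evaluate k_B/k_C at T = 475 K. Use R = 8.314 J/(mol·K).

k_B/k_C = (A_B/A_C)·exp[−(E_B−E_C)/(RT)] = (A_B/A_C)·exp[(E_C−E_B)/(RT)].
(E_C−E_B)/(RT) = (65.8−85.2)×10³/(8.314×475) = -19400/3949 = -4.912.
k_B/k_C = (5.15×10^12/7.28×10^10)·exp(-4.912) = 70.74 × 0.007354 = 0.520.
Since E_B > E_C, raising the temperature improves selectivity toward B.

0.520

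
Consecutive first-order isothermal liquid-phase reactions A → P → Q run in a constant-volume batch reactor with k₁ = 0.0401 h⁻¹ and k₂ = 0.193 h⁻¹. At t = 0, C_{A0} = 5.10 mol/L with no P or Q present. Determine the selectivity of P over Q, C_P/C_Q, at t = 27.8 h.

0.144

Solving the coupled first-order balances gives C_P(t) = [k₁/(k₂−k₁)]·C_{A0}·(e^(−k₁t) − e^(−k₂t)).
e^(−k₁t) = e^(−0.0401×27.8) = e^(−1.115) = 0.3280; e^(−k₂t) = e^(−5.365) = 0.004676.
C_P = 0.0401×5.10/(0.193−0.0401) × (0.3280−0.004676) = 1.338×0.3233 = 0.4324 mol/L.
C_A = C_{A0}e^(−k₁t) = 1.673 mol/L, so C_Q = C_{A0}−C_A−C_P = 2.995 mol/L; C_P/C_Q = 0.144.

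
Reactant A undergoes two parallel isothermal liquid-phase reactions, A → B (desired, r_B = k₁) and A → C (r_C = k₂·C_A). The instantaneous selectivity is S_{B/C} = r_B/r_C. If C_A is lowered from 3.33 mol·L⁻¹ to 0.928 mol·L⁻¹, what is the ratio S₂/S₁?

3.59

S_{B/C} = (k₁/k₂)·C_A⁻¹, so S₂/S₁ = (C_{A,2}/C_{A,1})⁻¹.
= 3.33/0.928 = 3.59.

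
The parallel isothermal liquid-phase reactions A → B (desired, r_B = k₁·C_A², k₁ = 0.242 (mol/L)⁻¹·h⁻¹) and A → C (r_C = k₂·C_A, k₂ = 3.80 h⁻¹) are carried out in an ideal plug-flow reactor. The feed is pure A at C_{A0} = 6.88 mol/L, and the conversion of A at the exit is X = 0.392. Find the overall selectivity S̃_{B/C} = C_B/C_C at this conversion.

C_A = C_{A0}(1−X) = 4.183 mol/L.
Along a PFR/batch, dC_C/dC_A = −r_C/(r_B+r_C) = −k₂/(k₂+k₁·C_A).
Integrating from C_{A0} to C_A: C_C = (3.80/0.242)·ln[(3.80+0.242·6.88)/(3.80+0.242·4.18)] = 15.70·ln(5.465/4.812) = 1.997 mol/L.
Then C_B = (C_{A0}−C_A) − C_C = 2.697 − 1.997 = 0.6999 mol/L.
S̃_{B/C} = C_B/C_C = 0.6999/1.997 = 0.350.

0.350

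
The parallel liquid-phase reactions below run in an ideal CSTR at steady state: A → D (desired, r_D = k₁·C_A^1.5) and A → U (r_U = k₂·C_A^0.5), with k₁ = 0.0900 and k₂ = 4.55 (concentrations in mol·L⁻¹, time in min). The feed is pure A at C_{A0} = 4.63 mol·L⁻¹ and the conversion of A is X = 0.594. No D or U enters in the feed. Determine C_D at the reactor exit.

0.0986 mol·L⁻¹

Exit C_A = C_{A0}(1−X) = 4.63×0.406 = 1.880 mol·L⁻¹.
A CSTR operates uniformly at the exit composition, giving r_D = 0.2320 and r_U = 6.238 (each k·C_A^n at C_A = 1.880).
Fraction of consumed A going to D: r_D/(r_D+r_U) = 0.03585.
C_D = 0.03585·C_{A0}·X = 0.03585×4.63×0.594 = 0.0986 mol·L⁻¹.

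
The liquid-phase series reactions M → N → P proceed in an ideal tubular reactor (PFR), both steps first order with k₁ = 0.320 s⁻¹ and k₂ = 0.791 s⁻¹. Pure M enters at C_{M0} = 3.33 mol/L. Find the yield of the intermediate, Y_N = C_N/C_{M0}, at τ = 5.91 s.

The intermediate concentration in a first-order A→B→C sequence is C_N = k₁C_{M0}(e^(−k₁τ) − e^(−k₂τ))/(k₂−k₁).
e^(−k₁τ) = e^(−0.320×5.91) = e^(−1.891) = 0.1509; e^(−k₂τ) = e^(−4.675) = 0.009327.
C_N = 0.320×3.33/(0.791−0.320) × (0.1509−0.009327) = 2.262×0.1416 = 0.3203 mol/L.
Y_N = C_N/C_{M0} = 0.3203/3.33 = 0.0962.

0.0962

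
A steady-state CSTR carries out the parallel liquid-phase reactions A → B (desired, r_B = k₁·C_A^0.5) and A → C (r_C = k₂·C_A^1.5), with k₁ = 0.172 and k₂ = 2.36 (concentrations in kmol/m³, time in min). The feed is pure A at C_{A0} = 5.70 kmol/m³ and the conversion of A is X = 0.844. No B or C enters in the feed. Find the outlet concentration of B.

Exit C_A = C_{A0}(1−X) = 5.70×0.156 = 0.8892 kmol/m³.
Rates in a CSTR are evaluated at the outlet concentration: r_B = 0.172×0.8892^0.5 = 0.1622, r_C = 2.36×0.8892^1.5 = 1.979.
Fraction of consumed A going to B: r_B/(r_B+r_C) = 0.07575.
C_B = 0.07575·C_{A0}·X = 0.07575×5.70×0.844 = 0.364 kmol/m³.

0.364 kmol/m³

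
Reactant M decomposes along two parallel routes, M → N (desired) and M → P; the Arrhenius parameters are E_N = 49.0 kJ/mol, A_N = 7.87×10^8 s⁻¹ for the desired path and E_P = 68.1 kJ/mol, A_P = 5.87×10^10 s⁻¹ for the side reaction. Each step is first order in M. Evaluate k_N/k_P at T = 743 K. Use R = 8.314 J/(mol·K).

0.295

With equal orders, S_{N/P} = k_N/k_P = (A_N/A_P)·exp[(E_P−E_N)/(RT)].
(E_P−E_N)/(RT) = (68.1−49.0)×10³/(8.314×743) = 19100/6177 = 3.092.
k_N/k_P = (7.87×10^8/5.87×10^10)·exp(3.092) = 0.01341 × 22.02 = 0.295.
Since E_N < E_P, lowering the temperature improves selectivity toward N.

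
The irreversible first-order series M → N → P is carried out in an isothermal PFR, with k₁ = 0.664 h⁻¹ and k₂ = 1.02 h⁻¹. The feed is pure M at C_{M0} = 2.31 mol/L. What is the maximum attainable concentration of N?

Evaluating C_N at τ_opt = ln(k₂/k₁)/(k₂−k₁) gives C_{N,max}/C_{M0} = (k₁/k₂)^[k₂/(k₂−k₁)].
= (0.664/1.02)^(1.02/(1.02−0.664)) = (0.6510)^(2.865) = 0.2923.
C_{N,max} = 0.2923×2.31 = 0.675 mol/L.

0.675 mol/L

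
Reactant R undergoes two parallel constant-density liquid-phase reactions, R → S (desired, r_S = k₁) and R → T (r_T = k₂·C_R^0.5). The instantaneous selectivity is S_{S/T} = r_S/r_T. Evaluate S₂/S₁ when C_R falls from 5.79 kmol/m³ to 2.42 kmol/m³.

1.55

S_{S/T} = (k₁/k₂)·C_R^-0.5, so S₂/S₁ = (C_{R,2}/C_{R,1})^-0.5.
= (2.42/5.79)^(-0.5) = (0.4180)^(-0.5) = 1.55.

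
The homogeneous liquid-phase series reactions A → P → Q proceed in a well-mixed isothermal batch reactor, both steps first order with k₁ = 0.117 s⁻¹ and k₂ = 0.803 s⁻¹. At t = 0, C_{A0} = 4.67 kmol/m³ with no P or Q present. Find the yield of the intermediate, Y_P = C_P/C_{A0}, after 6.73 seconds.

Solving the coupled first-order balances gives C_P(t) = [k₁/(k₂−k₁)]·C_{A0}·(e^(−k₁t) − e^(−k₂t)).
e^(−k₁t) = e^(−0.117×6.73) = e^(−0.7874) = 0.4550; e^(−k₂t) = e^(−5.404) = 0.004498.
C_P = 0.117×4.67/(0.803−0.117) × (0.4550−0.004498) = 0.7965×0.4505 = 0.3588 kmol/m³.
Y_P = C_P/C_{A0} = 0.3588/4.67 = 0.0768.

0.0768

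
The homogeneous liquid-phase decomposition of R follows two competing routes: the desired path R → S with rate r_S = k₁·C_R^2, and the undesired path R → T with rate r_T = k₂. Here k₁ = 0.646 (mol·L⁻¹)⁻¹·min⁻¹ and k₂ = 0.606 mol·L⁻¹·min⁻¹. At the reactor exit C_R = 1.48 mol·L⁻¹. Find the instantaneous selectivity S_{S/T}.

2.33

S_{S/T} = r_S/r_T = (k₁·C_R^2)/(k₂) = (k₁/k₂)·C_R^2.
= (0.646×1.480^2) / (0.606) = 1.415/0.6060 = 2.33.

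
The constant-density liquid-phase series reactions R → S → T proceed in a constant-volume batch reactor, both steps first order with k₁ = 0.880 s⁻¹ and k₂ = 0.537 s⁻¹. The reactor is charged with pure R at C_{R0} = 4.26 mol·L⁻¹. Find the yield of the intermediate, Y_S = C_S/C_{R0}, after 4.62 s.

0.171

Solving the coupled first-order balances gives C_S(t) = [k₁/(k₂−k₁)]·C_{R0}·(e^(−k₁t) − e^(−k₂t)).
e^(−k₁t) = e^(−0.880×4.62) = e^(−4.066) = 0.01715; e^(−k₂t) = e^(−2.481) = 0.08366.
C_S = 0.880×4.26/(0.537−0.880) × (0.01715−0.08366) = (-10.93)×(-0.06651) = 0.7269 mol·L⁻¹.
Y_S = C_S/C_{R0} = 0.7269/4.26 = 0.171.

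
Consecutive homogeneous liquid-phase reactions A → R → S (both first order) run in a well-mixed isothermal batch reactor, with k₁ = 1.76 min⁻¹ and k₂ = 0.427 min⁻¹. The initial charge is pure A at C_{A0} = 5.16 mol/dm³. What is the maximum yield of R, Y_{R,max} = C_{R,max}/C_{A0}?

For a first-order series the maximum intermediate yield is C_{R,max}/C_{A0} = (k₁/k₂)^[k₂/(k₂−k₁)].
= (1.76/0.427)^(0.427/(0.427−1.76)) = (4.122)^(-0.3203) = 0.6353.

0.635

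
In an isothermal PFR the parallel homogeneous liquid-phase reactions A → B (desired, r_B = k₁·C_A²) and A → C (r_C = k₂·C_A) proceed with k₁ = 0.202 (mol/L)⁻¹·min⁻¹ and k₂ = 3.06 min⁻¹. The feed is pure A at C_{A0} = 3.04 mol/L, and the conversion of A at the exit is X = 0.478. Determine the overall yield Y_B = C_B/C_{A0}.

C_A = C_{A0}(1−X) = 1.587 mol/L.
Along a PFR/batch, dC_C/dC_A = −r_C/(r_B+r_C) = −k₂/(k₂+k₁·C_A).
Integrating from C_{A0} to C_A: C_C = (3.06/0.202)·ln[(3.06+0.202·3.04)/(3.06+0.202·1.59)] = 15.15·ln(3.674/3.381) = 1.261 mol/L.
Then C_B = (C_{A0}−C_A) − C_C = 1.453 − 1.261 = 0.1918 mol/L.
Y_B = C_B/C_{A0} = 0.1918/3.04 = 0.0631.

0.0631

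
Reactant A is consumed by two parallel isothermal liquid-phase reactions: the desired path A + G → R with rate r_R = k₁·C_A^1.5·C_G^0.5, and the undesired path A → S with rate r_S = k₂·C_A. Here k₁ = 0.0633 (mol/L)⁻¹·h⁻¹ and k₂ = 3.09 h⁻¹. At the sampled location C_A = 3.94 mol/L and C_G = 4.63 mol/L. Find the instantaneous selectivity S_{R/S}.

0.0875

S_{R/S} = r_R/r_S = (k₁·C_A^1.5·C_G^0.5)/(k₂·C_A) = (k₁/k₂)·C_A^0.5·C_G^0.5.
= (0.0633×3.940^1.5×4.630^0.5) / (3.09×3.940) = 1.065/12.17 = 0.0875.
Since the desired path is higher order in A, keeping C_A high (PFR or concentrated feed) favours R.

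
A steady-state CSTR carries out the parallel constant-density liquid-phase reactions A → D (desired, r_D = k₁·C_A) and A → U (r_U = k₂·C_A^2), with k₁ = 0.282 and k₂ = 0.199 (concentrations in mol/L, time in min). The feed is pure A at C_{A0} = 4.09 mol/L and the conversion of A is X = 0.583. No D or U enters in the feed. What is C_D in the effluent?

Exit C_A = C_{A0}(1−X) = 4.09×0.417 = 1.706 mol/L.
Rates in a CSTR are evaluated at the outlet concentration: r_D = 0.282×1.706 = 0.4810, r_U = 0.199×1.706^2 = 0.5789.
Fraction of consumed A going to D: r_D/(r_D+r_U) = 0.4538.
C_D = 0.4538·C_{A0}·X = 0.4538×4.09×0.583 = 1.08 mol/L.

1.08 mol/L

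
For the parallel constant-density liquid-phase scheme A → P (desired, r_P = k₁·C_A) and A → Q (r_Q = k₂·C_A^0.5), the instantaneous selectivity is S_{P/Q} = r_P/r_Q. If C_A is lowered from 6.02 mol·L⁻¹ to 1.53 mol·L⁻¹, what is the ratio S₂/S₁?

S_{P/Q} = (k₁/k₂)·C_A^0.5, so S₂/S₁ = (C_{A,2}/C_{A,1})^0.5.
= (1.53/6.02)^0.5 = (0.2542)^0.5 = 0.504.

0.504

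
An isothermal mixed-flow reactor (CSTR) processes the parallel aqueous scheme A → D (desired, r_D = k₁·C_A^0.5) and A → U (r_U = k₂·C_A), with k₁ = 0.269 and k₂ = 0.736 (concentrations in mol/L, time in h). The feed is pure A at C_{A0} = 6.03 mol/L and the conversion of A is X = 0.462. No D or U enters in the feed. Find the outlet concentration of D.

0.470 mol/L

Exit C_A = C_{A0}(1−X) = 6.03×0.538 = 3.244 mol/L.
In a CSTR the entire volume is at exit conditions, so r_D = 0.269×3.244^0.5 = 0.4845 and r_U = 0.736×3.244 = 2.388.
Fraction of consumed A going to D: r_D/(r_D+r_U) = 0.1687.
C_D = 0.1687·C_{A0}·X = 0.1687×6.03×0.462 = 0.470 mol/L.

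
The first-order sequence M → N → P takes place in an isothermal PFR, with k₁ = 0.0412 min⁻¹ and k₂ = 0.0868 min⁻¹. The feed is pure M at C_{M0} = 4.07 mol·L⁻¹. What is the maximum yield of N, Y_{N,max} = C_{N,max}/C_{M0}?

0.242

Evaluating C_N at τ_opt = ln(k₂/k₁)/(k₂−k₁) gives C_{N,max}/C_{M0} = (k₁/k₂)^[k₂/(k₂−k₁)].
= (0.0412/0.0868)^(0.0868/(0.0868−0.0412)) = (0.4747)^(1.904) = 0.2421.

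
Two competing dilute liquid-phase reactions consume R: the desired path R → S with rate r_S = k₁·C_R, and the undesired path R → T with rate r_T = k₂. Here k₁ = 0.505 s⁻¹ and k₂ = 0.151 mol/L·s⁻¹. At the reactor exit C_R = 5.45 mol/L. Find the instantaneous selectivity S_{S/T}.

S_{S/T} = r_S/r_T = (k₁·C_R)/(k₂) = (k₁/k₂)·C_R.
= (0.505×5.450) / (0.151) = 2.752/0.1510 = 18.2.

18.2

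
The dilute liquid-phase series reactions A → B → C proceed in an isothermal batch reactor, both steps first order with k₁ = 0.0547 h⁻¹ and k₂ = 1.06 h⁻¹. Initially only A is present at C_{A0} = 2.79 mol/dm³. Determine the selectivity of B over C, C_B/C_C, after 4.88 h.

0.214

For first-order series with pure A initially, C_B(t) = k₁C_{A0}/(k₂−k₁)·(e^(−k₁t) − e^(−k₂t)).
e^(−k₁t) = e^(−0.0547×4.88) = e^(−0.2669) = 0.7657; e^(−k₂t) = e^(−5.173) = 0.005669.
C_B = 0.0547×2.79/(1.06−0.0547) × (0.7657−0.005669) = 0.1518×0.7601 = 0.1154 mol/dm³.
C_A = C_{A0}e^(−k₁t) = 2.136 mol/dm³, so C_C = C_{A0}−C_A−C_B = 0.5383 mol/dm³; C_B/C_C = 0.214.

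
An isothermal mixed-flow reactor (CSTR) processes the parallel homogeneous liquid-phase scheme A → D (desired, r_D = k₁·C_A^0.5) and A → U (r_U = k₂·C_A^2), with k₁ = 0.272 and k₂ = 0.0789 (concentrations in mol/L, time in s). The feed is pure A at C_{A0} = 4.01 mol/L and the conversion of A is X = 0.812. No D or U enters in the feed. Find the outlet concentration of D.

Exit C_A = C_{A0}(1−X) = 4.01×0.188 = 0.7539 mol/L.
A CSTR operates uniformly at the exit composition, giving r_D = 0.2362 and r_U = 0.04484 (each k·C_A^n at C_A = 0.7539).
Fraction of consumed A going to D: r_D/(r_D+r_U) = 0.8404.
C_D = 0.8404·C_{A0}·X = 0.8404×4.01×0.812 = 2.74 mol/L.

2.74 mol/L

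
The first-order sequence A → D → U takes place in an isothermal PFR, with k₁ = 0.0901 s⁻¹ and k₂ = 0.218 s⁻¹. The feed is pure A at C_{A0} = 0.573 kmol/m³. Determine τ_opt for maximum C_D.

6.91 s

Setting dC_D/dτ = 0 gives τ_opt = ln(k₂/k₁)/(k₂−k₁).
= ln(0.218/0.0901)/(0.218−0.0901) = ln(2.420)/0.1279 = 0.8836/0.1279 = 6.91 s.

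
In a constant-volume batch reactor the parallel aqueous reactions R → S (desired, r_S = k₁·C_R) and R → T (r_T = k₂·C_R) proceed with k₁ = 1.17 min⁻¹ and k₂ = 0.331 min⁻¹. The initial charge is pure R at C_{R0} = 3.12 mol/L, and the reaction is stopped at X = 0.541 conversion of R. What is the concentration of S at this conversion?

C_R = C_{R0}(1−X) = 1.432 mol/L.
Both paths are first order in R, so the instantaneous fraction to S is constant: dC_S/d(−C_R) = k₁/(k₁+k₂) = 0.7795.
C_S = 0.7795·(C_{R0}−C_R) = 0.7795×1.688 = 1.32 mol/L.

1.32 mol/L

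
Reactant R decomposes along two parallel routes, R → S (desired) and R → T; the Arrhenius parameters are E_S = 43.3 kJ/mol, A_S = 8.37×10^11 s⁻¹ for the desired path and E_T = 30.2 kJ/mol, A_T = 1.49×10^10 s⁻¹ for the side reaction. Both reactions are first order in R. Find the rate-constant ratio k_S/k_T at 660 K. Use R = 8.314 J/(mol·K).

5.16

Since both paths have the same order in R, the concentration cancels and S_{S/T} = k_S/k_T = (A_S/A_T)·exp[(E_T−E_S)/(RT)].
(E_T−E_S)/(RT) = (30.2−43.3)×10³/(8.314×660) = -13100/5487 = -2.387.
k_S/k_T = (8.37×10^11/1.49×10^10)·exp(-2.387) = 56.17 × 0.09187 = 5.16.
Since E_S > E_T, raising the temperature improves selectivity toward S.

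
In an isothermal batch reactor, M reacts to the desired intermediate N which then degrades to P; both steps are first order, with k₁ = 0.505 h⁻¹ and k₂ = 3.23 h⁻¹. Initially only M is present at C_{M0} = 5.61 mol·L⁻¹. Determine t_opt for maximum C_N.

0.681 h

For first-order series the maximum of C_N occurs at t_opt = ln(k₂/k₁)/(k₂−k₁).
= ln(3.23/0.505)/(3.23−0.505) = ln(6.396)/2.725 = 1.856/2.725 = 0.681 h.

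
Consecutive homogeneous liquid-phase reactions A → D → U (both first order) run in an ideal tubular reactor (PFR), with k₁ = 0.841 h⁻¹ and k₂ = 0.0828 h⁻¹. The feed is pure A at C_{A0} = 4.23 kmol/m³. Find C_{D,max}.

3.28 kmol/m³

At the optimum, C_{D,max}/C_{A0} = (k₁/k₂)^[k₂/(k₂−k₁)].
= (0.841/0.0828)^(0.0828/(0.0828−0.841)) = (10.16)^(-0.1092) = 0.7763.
C_{D,max} = 0.7763×4.23 = 3.28 kmol/m³.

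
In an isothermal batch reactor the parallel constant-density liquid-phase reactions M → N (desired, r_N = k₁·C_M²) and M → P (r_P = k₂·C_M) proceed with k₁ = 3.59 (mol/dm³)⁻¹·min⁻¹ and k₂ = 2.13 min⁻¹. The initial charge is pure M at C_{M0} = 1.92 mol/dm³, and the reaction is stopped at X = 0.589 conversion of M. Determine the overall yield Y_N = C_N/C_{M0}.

0.404

C_M = C_{M0}(1−X) = 0.7891 mol/dm³.
Along a PFR/batch, dC_P/dC_M = −r_P/(r_N+r_P) = −k₂/(k₂+k₁·C_M).
Integrating from C_{M0} to C_M: C_P = (2.13/3.59)·ln[(2.13+3.59·1.92)/(2.13+3.59·0.789)] = 0.5933·ln(9.023/4.963) = 0.3547 mol/dm³.
Then C_N = (C_{M0}−C_M) − C_P = 1.131 − 0.3547 = 0.7762 mol/dm³.
Y_N = C_N/C_{M0} = 0.7762/1.92 = 0.404.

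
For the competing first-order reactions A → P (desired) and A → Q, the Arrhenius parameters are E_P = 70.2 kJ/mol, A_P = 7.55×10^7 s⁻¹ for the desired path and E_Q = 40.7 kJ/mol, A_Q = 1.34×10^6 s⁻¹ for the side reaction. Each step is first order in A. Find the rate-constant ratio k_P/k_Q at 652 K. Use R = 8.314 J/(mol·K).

0.244

k_P/k_Q = (A_P/A_Q)·exp[−(E_P−E_Q)/(RT)] = (A_P/A_Q)·exp[(E_Q−E_P)/(RT)].
(E_Q−E_P)/(RT) = (40.7−70.2)×10³/(8.314×652) = -29500/5421 = -5.442.
k_P/k_Q = (7.55×10^7/1.34×10^6)·exp(-5.442) = 56.34 × 0.004330 = 0.244.
Since E_P > E_Q, raising the temperature improves selectivity toward P.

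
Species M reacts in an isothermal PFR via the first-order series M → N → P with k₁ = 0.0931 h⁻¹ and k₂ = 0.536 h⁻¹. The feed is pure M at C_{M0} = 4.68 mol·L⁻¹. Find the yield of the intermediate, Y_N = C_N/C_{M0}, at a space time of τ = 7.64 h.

0.0997

For first-order series with pure M initially, C_N(τ) = k₁C_{M0}/(k₂−k₁)·(e^(−k₁τ) − e^(−k₂τ)).
e^(−k₁τ) = e^(−0.0931×7.64) = e^(−0.7113) = 0.4910; e^(−k₂τ) = e^(−4.095) = 0.01666.
C_N = 0.0931×4.68/(0.536−0.0931) × (0.4910−0.01666) = 0.9838×0.4744 = 0.4667 mol·L⁻¹.
Y_N = C_N/C_{M0} = 0.4667/4.68 = 0.0997.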